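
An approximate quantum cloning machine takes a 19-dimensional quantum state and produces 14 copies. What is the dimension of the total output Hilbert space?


Output space = H^(tensor 14) where dim(H) = 19
dim = 19^14
= 361 (after 2 factors)
= 6859 (after 3 factors)
= 130321 (after 4 factors)
= 2476099 (after 5 factors)
= 47045881 (after 6 factors)
= 893871739 (after 7 factors)
= 16983563041 (after 8 factors)
= 322687697779 (after 9 factors)
= 6131066257801 (after 10 factors)
= 116490258898219 (after 11 factors)
= 2213314919066161 (after 12 factors)
= 42052983462257059 (after 13 factors)
= 799006685782884121 (after 14 factors)
= 799006685782884121

799006685782884121


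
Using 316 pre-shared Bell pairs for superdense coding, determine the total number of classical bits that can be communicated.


Superdense coding allows 2 classical bits per shared entangled pair.
316 pair(s) -> 2 * 316 = 632 classical bits

632


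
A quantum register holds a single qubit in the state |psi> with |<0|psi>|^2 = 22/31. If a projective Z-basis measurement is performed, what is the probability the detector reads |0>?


|alpha|^2 = 22/31 = 0.7097
|beta|^2 = 1 - 22/31 = 9/31 = 0.2903
P(|0>) = |alpha|^2 = 0.7097

0.7097


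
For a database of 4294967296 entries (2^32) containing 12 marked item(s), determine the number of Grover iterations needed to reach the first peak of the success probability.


After j Grover iterations the success probability is P(j) = sin^2((2j+1)*theta), where sin(theta) = sqrt(k/N).
N = 2^32 = 4294967296, k = 12
sin(theta) = sqrt(k/N) = 5.285799584e-05
theta = arcsin(sqrt(k/N)) = 5.285799586e-05 rad
P(j) reaches its first maximum when (2j+1)*theta is as close as possible to pi/2, i.e. j = round(pi/(4*theta) - 1/2).
pi/(4*theta) - 1/2 = 14858.1444
(For comparison, the common estimate pi/4 * sqrt(N/k) = 14858.6444; the exact maximiser is used here.)
Optimal iterations = 14858

14858


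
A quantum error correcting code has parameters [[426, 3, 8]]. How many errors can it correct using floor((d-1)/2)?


Code parameters: [[426, 3, 8]], distance d = 8.
Number of correctable errors = floor((d-1)/2)
= floor((8 - 1)/2)
= floor(7/2)
= 3

3


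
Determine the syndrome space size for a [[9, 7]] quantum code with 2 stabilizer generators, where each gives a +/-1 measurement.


Each stabilizer generator gives a binary (+1 or -1) measurement outcome.
With 2 independent generators:
Total syndromes = 2^2
= 4

4


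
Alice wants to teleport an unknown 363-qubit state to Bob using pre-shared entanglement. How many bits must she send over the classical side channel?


Quantum teleportation requires 2 classical bits per qubit teleported.
363 qubit(s) -> 2 * 363 = 726 classical bits

726


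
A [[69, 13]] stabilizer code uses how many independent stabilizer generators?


For an [[n,k]] stabilizer code:
Number of stabilizer generators = n - k
= 69 - 13
= 56

56


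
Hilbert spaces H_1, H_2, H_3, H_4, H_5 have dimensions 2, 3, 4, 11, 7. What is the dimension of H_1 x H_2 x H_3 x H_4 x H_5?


dim(H_1 x H_2 x H_3 x H_4 x H_5) = 2 * 3 * 4 * 11 * 7
= 6 * 4 * 11 * 7
= 24 * 11 * 7
= 264 * 7
= 1848

1848


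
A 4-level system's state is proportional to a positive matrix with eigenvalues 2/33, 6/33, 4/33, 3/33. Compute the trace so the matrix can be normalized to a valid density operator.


tr(M) = sum of eigenvalues
= 2/33 + 6/33 + 4/33 + 3/33
= 15/33
= 0.4545

0.4545


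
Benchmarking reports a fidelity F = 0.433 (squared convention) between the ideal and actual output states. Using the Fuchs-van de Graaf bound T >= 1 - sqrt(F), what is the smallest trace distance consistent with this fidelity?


Fuchs-van de Graaf (squared-fidelity convention): 1 - sqrt(F) <= T <= sqrt(1 - F).
Lower bound: T >= 1 - sqrt(F)
sqrt(F) = sqrt(0.433) = 0.6580
T >= 1 - 0.6580
T >= 0.3420

0.3420


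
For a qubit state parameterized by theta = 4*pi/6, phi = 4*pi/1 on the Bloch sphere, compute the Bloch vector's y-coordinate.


theta = 2.0944, phi = 12.5664
r_y = sin(theta)*sin(phi) = 0.8660 * 0.0000
r_y = 0.0000

0.0000


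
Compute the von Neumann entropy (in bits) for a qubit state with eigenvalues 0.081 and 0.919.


S = -p*log2(p) - (1-p)*log2(1-p)
p = 0.0810, 1-p = 0.9190
= -0.0810 * log2(0.0810) - 0.9190 * log2(0.9190)
= -(-0.2937) - (-0.1120)
= 0.4057

0.4057


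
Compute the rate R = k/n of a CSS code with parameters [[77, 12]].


Code rate R = k/n
= 12/77
= 0.1558

0.1558


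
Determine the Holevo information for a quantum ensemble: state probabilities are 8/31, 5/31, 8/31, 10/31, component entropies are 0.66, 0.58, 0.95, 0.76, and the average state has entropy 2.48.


chi = S(rho) - sum_i p_i * S(rho_i)
Weighted entropy = 8/31 * 0.66 + 5/31 * 0.58 + 8/31 * 0.95 + 10/31 * 0.76
= 0.7542
chi = 2.48 - 0.7542
= 1.7258

1.7258


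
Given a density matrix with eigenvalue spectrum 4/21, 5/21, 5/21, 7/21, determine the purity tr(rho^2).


tr(rho^2) = sum of eigenvalues squared
= (4/21)^2 + (5/21)^2 + (5/21)^2 + (7/21)^2
= (16 + 25 + 25 + 49) / 441
= 115/441
= 0.2608

0.2608


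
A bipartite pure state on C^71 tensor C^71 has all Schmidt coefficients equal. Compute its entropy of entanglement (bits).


For a maximally entangled state in d x d:
S = log2(d) = log2(71)
= 6.1497

6.1497


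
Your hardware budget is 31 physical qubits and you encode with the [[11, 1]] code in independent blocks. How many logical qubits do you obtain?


Each code block uses 11 physical qubits for 1 logical qubit(s).
Number of complete blocks = floor(31 / 11) = 2
Logical qubits = 2 * 1
= 2

2


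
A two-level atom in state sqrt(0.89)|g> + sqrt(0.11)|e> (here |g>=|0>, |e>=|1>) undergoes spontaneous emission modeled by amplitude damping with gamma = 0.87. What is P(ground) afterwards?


For amplitude damping with parameter gamma on state sqrt(a)|0> + sqrt(b)|1>:
alpha^2 = 0.89, beta^2 = 0.11
P(|0>) = alpha^2 + gamma * beta^2
= 0.89 + 0.87 * 0.11
= 0.89 + 0.0957
= 0.9857

0.9857


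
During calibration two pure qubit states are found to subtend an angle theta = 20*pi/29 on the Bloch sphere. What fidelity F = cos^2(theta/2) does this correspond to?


For states separated by angle theta on Bloch sphere:
F = cos^2(theta/2)
theta = 20*pi/29 = 2.1666
theta/2 = 1.0833
cos(theta/2) = 0.4684
F = 0.2194

0.2194


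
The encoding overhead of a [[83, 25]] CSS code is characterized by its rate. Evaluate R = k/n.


Code rate R = k/n
= 25/83
= 0.3012

0.3012


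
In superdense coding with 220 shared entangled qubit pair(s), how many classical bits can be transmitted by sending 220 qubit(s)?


Superdense coding allows 2 classical bits per shared entangled pair.
220 pair(s) -> 2 * 220 = 440 classical bits

440


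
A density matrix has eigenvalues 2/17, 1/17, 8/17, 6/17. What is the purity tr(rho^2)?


tr(rho^2) = sum of eigenvalues squared
= (2/17)^2 + (1/17)^2 + (8/17)^2 + (6/17)^2
= (4 + 1 + 64 + 36) / 289
= 105/289
= 0.3633

0.3633


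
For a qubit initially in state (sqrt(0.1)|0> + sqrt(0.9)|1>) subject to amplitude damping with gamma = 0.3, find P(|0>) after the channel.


For amplitude damping with parameter gamma on state sqrt(a)|0> + sqrt(b)|1>:
alpha^2 = 0.1, beta^2 = 0.9
P(|0>) = alpha^2 + gamma * beta^2
= 0.1 + 0.3 * 0.9
= 0.1 + 0.2700
= 0.3700

0.3700


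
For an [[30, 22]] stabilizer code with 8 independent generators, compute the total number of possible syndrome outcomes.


Each stabilizer generator gives a binary (+1 or -1) measurement outcome.
With 8 independent generators:
Total syndromes = 2^8
= 256

256


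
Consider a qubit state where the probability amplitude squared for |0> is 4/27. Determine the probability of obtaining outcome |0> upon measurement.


|alpha|^2 = 4/27 = 0.1481
|beta|^2 = 1 - 4/27 = 23/27 = 0.8519
P(|0>) = |alpha|^2 = 0.1481

0.1481


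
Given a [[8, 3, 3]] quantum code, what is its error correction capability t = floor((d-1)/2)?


Code parameters: [[8, 3, 3]], distance d = 3.
Number of correctable errors = floor((d-1)/2)
= floor((3 - 1)/2)
= floor(2/2)
= 1

1


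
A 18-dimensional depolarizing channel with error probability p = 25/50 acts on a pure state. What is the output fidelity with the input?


F = (1-p) + p/d
= (1 - 0.5000) + 0.5000/18
= 0.5000 + 0.0278
= 0.5278

0.5278


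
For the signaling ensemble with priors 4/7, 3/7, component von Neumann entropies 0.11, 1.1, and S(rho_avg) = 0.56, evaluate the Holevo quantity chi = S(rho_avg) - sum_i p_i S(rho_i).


chi = S(rho) - sum_i p_i * S(rho_i)
Weighted entropy = 4/7 * 0.11 + 3/7 * 1.1
= 0.5343
chi = 0.56 - 0.5343
= 0.0257

0.0257


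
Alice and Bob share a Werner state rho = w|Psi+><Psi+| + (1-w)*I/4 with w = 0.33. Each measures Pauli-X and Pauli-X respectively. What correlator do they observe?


|Psi+> = (|01> + |10>)/sqrt(2)
For the pure Bell state, <X_A X_B> = +1 (Bell-state Pauli correlator).
The maximally-mixed part I/4 has tr(I/4 * P tensor P) = 0 for any traceless Pauli P.
So <X_A X_B>_rho = w * (+1) + (1 - w) * 0
= 0.33 * (+1)
= 0.3300

0.3300


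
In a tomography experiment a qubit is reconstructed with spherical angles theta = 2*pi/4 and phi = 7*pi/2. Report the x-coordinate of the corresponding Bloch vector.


theta = 1.5708, phi = 10.9956
r_x = sin(theta)*cos(phi) = 1.0000 * 0.0000
r_x = 0.0000

0.0000


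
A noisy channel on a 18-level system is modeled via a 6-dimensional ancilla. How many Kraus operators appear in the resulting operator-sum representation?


Tracing out the environment in an orthonormal basis {|i>_E} gives Kraus operators K_i = <i|_E U |0>_E.
Number of Kraus operators = dim(H_env) = d_env
= 6

6


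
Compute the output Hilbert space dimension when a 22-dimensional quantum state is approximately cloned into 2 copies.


Output space = H^(tensor 2) where dim(H) = 22
dim = 22^2
= 484

484


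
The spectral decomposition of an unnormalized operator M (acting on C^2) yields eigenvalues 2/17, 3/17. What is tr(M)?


tr(M) = sum of eigenvalues
= 2/17 + 3/17
= 5/17
= 0.2941

0.2941


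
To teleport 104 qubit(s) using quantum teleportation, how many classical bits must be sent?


Quantum teleportation requires 2 classical bits per qubit teleported.
104 qubit(s) -> 2 * 104 = 208 classical bits

208


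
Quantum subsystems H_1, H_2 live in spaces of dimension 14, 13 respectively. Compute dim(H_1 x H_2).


dim(H_1 x H_2) = 14 * 13
= 182

182


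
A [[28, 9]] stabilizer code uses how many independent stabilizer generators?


For an [[n,k]] stabilizer code:
Number of stabilizer generators = n - k
= 28 - 9
= 19

19


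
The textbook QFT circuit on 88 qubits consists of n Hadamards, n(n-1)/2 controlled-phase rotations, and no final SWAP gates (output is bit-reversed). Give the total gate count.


Hadamard gates: 88
Controlled rotations: n*(n-1)/2 = 88*87/2 = 3828
SWAP gates: 0 (omitted)
Total = 88 + 3828
= 3916

3916


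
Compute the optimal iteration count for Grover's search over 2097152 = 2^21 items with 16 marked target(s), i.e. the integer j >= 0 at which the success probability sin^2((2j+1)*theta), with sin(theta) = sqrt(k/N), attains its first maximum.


After j Grover iterations the success probability is P(j) = sin^2((2j+1)*theta), where sin(theta) = sqrt(k/N).
N = 2^21 = 2097152, k = 16
sin(theta) = sqrt(k/N) = 0.002762135864
theta = arcsin(sqrt(k/N)) = 0.002762139376 rad
P(j) reaches its first maximum when (2j+1)*theta is as close as possible to pi/2, i.e. j = round(pi/(4*theta) - 1/2).
pi/(4*theta) - 1/2 = 283.8441
(For comparison, the common estimate pi/4 * sqrt(N/k) = 284.3445; the exact maximiser is used here.)
Optimal iterations = 284

284


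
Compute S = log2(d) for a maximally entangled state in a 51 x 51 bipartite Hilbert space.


For a maximally entangled state in d x d:
S = log2(d) = log2(51)
= 5.6724

5.6724


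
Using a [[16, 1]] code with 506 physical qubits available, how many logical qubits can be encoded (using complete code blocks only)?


Each code block uses 16 physical qubits for 1 logical qubit(s).
Number of complete blocks = floor(506 / 16) = 31
Logical qubits = 31 * 1
= 31

31


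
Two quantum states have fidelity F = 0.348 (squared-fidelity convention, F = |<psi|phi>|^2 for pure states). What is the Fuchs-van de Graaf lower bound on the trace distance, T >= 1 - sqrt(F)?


Fuchs-van de Graaf (squared-fidelity convention): 1 - sqrt(F) <= T <= sqrt(1 - F).
Lower bound: T >= 1 - sqrt(F)
sqrt(F) = sqrt(0.348) = 0.5899
T >= 1 - 0.5899
T >= 0.4101

0.4101


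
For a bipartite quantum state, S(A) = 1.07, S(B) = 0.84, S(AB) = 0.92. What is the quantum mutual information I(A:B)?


I(A:B) = S(A) + S(B) - S(AB)
= 1.07 + 0.84 - 0.92
= 0.9900

0.9900


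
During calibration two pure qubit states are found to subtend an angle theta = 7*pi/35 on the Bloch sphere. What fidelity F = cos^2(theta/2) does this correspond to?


For states separated by angle theta on Bloch sphere:
F = cos^2(theta/2)
theta = 7*pi/35 = 0.6283
theta/2 = 0.3142
cos(theta/2) = 0.9511
F = 0.9045

0.9045


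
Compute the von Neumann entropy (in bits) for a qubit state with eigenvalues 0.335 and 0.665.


S = -p*log2(p) - (1-p)*log2(1-p)
p = 0.3350, 1-p = 0.6650
= -0.3350 * log2(0.3350) - 0.6650 * log2(0.6650)
= -(-0.5286) - (-0.3914)
= 0.9200

0.9200


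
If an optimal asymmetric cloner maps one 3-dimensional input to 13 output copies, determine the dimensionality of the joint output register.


Output space = H^(tensor 13) where dim(H) = 3
dim = 3^13
= 9 (after 2 factors)
= 27 (after 3 factors)
= 81 (after 4 factors)
= 243 (after 5 factors)
= 729 (after 6 factors)
= 2187 (after 7 factors)
= 6561 (after 8 factors)
= 19683 (after 9 factors)
= 59049 (after 10 factors)
= 177147 (after 11 factors)
= 531441 (after 12 factors)
= 1594323 (after 13 factors)
= 1594323

1594323


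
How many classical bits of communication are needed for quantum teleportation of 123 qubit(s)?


Quantum teleportation requires 2 classical bits per qubit teleported.
123 qubit(s) -> 2 * 123 = 246 classical bits

246


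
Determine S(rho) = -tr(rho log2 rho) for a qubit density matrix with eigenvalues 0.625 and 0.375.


S = -p*log2(p) - (1-p)*log2(1-p)
p = 0.6250, 1-p = 0.3750
= -0.6250 * log2(0.6250) - 0.3750 * log2(0.3750)
= -(-0.4238) - (-0.5306)
= 0.9544

0.9544


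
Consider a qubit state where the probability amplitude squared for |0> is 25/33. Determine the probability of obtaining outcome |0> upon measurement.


|alpha|^2 = 25/33 = 0.7576
|beta|^2 = 1 - 25/33 = 8/33 = 0.2424
P(|0>) = |alpha|^2 = 0.7576

0.7576


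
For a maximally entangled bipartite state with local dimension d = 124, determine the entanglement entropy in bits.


For a maximally entangled state in d x d:
S = log2(d) = log2(124)
= 6.9542

6.9542


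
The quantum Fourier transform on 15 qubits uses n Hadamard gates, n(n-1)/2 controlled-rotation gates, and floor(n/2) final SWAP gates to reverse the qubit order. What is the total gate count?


Hadamard gates: 15
Controlled rotations: n*(n-1)/2 = 15*14/2 = 105
SWAP gates: floor(n/2) = floor(15/2) = 7
Total = 15 + 105 + 7
= 127

127


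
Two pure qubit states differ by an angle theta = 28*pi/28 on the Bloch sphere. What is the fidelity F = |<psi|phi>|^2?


For states separated by angle theta on Bloch sphere:
F = cos^2(theta/2)
theta = 28*pi/28 = 3.1416
theta/2 = 1.5708
cos(theta/2) = 0.0000
F = 0.0000

0.0000


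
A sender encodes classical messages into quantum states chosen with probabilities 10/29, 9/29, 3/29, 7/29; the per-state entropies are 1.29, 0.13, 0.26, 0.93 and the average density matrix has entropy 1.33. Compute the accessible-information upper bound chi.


chi = S(rho) - sum_i p_i * S(rho_i)
Weighted entropy = 10/29 * 1.29 + 9/29 * 0.13 + 3/29 * 0.26 + 7/29 * 0.93
= 0.7366
chi = 1.33 - 0.7366
= 0.5934

0.5934


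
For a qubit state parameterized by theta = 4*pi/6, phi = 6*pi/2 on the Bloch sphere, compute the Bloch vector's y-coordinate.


theta = 2.0944, phi = 9.4248
r_y = sin(theta)*sin(phi) = 0.8660 * 0.0000
r_y = 0.0000

0.0000


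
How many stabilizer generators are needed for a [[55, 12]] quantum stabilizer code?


For an [[n,k]] stabilizer code:
Number of stabilizer generators = n - k
= 55 - 12
= 43

43


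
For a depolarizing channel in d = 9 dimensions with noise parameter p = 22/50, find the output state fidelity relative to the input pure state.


F = (1-p) + p/d
= (1 - 0.4400) + 0.4400/9
= 0.5600 + 0.0489
= 0.6089

0.6089


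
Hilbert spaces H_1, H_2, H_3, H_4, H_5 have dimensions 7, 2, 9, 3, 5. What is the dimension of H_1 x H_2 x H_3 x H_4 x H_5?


dim(H_1 x H_2 x H_3 x H_4 x H_5) = 7 * 2 * 9 * 3 * 5
= 14 * 9 * 3 * 5
= 126 * 3 * 5
= 378 * 5
= 1890

1890


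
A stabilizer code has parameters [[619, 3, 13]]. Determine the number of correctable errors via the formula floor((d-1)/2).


Code parameters: [[619, 3, 13]], distance d = 13.
Number of correctable errors = floor((d-1)/2)
= floor((13 - 1)/2)
= floor(12/2)
= 6

6


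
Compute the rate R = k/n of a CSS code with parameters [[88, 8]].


Code rate R = k/n
= 8/88
= 0.0909

0.0909


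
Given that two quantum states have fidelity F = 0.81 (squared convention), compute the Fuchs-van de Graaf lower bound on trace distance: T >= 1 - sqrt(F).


Fuchs-van de Graaf (squared-fidelity convention): 1 - sqrt(F) <= T <= sqrt(1 - F).
Lower bound: T >= 1 - sqrt(F)
sqrt(F) = sqrt(0.81) = 0.9000
T >= 1 - 0.9000
T >= 0.1000

0.1000


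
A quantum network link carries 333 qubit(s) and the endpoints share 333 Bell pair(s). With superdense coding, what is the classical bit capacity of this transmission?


Superdense coding allows 2 classical bits per shared entangled pair.
333 pair(s) -> 2 * 333 = 666 classical bits

666


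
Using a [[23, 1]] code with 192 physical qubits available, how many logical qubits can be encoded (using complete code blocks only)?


Each code block uses 23 physical qubits for 1 logical qubit(s).
Number of complete blocks = floor(192 / 23) = 8
Logical qubits = 8 * 1
= 8

8


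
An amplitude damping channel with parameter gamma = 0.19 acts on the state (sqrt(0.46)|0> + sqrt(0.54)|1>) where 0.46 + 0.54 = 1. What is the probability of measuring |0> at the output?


For amplitude damping with parameter gamma on state sqrt(a)|0> + sqrt(b)|1>:
alpha^2 = 0.46, beta^2 = 0.54
P(|0>) = alpha^2 + gamma * beta^2
= 0.46 + 0.19 * 0.54
= 0.46 + 0.1026
= 0.5626

0.5626


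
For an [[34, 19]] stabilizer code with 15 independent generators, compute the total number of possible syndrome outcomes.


Each stabilizer generator gives a binary (+1 or -1) measurement outcome.
With 15 independent generators:
Total syndromes = 2^15
= 32768

32768


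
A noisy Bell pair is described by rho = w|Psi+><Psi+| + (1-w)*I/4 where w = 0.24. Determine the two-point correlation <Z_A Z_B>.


|Psi+> = (|01> + |10>)/sqrt(2)
For the pure Bell state, <Z_A Z_B> = -1 (Bell-state Pauli correlator).
The maximally-mixed part I/4 has tr(I/4 * P tensor P) = 0 for any traceless Pauli P.
So <Z_A Z_B>_rho = w * (-1) + (1 - w) * 0
= 0.24 * (-1)
= -0.2400

-0.2400


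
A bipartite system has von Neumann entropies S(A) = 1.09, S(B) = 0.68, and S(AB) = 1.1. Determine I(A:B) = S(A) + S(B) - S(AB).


I(A:B) = S(A) + S(B) - S(AB)
= 1.09 + 0.68 - 1.1
= 0.6700

0.6700


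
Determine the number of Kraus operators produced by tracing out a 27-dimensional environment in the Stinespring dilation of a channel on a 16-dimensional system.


Tracing out the environment in an orthonormal basis {|i>_E} gives Kraus operators K_i = <i|_E U |0>_E.
Number of Kraus operators = dim(H_env) = d_env
= 27

27


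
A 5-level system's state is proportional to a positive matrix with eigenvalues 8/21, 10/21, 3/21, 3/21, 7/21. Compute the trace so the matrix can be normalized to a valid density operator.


tr(M) = sum of eigenvalues
= 8/21 + 10/21 + 3/21 + 3/21 + 7/21
= 31/21
= 1.4762

1.4762


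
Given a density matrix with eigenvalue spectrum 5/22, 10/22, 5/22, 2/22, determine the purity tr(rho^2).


tr(rho^2) = sum of eigenvalues squared
= (5/22)^2 + (10/22)^2 + (5/22)^2 + (2/22)^2
= (25 + 100 + 25 + 4) / 484
= 154/484
= 0.3182

0.3182


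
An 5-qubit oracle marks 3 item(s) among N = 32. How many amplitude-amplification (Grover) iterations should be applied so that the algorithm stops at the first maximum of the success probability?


After j Grover iterations the success probability is P(j) = sin^2((2j+1)*theta), where sin(theta) = sqrt(k/N).
N = 2^5 = 32, k = 3
sin(theta) = sqrt(k/N) = 0.3061862178
theta = arcsin(sqrt(k/N)) = 0.3111842443 rad
P(j) reaches its first maximum when (2j+1)*theta is as close as possible to pi/2, i.e. j = round(pi/(4*theta) - 1/2).
pi/(4*theta) - 1/2 = 2.0239
(For comparison, the common estimate pi/4 * sqrt(N/k) = 2.5651; the exact maximiser is used here.)
Optimal iterations = 2

2


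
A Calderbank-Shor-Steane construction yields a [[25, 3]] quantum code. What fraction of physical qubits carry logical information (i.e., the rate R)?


Code rate R = k/n
= 3/25
= 0.1200

0.1200


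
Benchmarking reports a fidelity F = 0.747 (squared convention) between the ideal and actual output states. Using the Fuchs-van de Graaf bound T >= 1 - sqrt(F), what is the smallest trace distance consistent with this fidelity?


Fuchs-van de Graaf (squared-fidelity convention): 1 - sqrt(F) <= T <= sqrt(1 - F).
Lower bound: T >= 1 - sqrt(F)
sqrt(F) = sqrt(0.747) = 0.8643
T >= 1 - 0.8643
T >= 0.1357

0.1357


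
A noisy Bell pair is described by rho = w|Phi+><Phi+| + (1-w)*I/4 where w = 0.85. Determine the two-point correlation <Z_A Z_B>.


|Phi+> = (|00> + |11>)/sqrt(2)
For the pure Bell state, <Z_A Z_B> = +1 (Bell-state Pauli correlator).
The maximally-mixed part I/4 has tr(I/4 * P tensor P) = 0 for any traceless Pauli P.
So <Z_A Z_B>_rho = w * (+1) + (1 - w) * 0
= 0.85 * (+1)
= 0.8500

0.8500


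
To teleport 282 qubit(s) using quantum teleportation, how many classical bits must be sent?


Quantum teleportation requires 2 classical bits per qubit teleported.
282 qubit(s) -> 2 * 282 = 564 classical bits

564


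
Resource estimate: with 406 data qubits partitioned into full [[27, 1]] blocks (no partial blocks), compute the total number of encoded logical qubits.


Each code block uses 27 physical qubits for 1 logical qubit(s).
Number of complete blocks = floor(406 / 27) = 15
Logical qubits = 15 * 1
= 15

15


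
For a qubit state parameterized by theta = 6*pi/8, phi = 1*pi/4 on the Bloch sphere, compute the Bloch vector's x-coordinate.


theta = 2.3562, phi = 0.7854
r_x = sin(theta)*cos(phi) = 0.7071 * 0.7071
r_x = 0.5000

0.5000


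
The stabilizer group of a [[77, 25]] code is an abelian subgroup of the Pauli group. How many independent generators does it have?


For an [[n,k]] stabilizer code:
Number of stabilizer generators = n - k
= 77 - 25
= 52

52


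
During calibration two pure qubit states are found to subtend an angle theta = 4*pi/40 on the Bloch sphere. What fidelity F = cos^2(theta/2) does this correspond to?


For states separated by angle theta on Bloch sphere:
F = cos^2(theta/2)
theta = 4*pi/40 = 0.3142
theta/2 = 0.1571
cos(theta/2) = 0.9877
F = 0.9755

0.9755


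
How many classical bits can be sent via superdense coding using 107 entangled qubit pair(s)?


Superdense coding allows 2 classical bits per shared entangled pair.
107 pair(s) -> 2 * 107 = 214 classical bits

214


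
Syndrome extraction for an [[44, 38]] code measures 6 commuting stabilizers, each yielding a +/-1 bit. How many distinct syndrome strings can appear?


Each stabilizer generator gives a binary (+1 or -1) measurement outcome.
With 6 independent generators:
Total syndromes = 2^6
= 64

64


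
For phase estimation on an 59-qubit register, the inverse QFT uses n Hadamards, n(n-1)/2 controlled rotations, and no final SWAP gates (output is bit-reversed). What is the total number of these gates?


Hadamard gates: 59
Controlled rotations: n*(n-1)/2 = 59*58/2 = 1711
SWAP gates: 0 (omitted)
Total = 59 + 1711
= 1770

1770


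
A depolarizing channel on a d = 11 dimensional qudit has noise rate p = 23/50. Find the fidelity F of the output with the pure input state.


F = (1-p) + p/d
= (1 - 0.4600) + 0.4600/11
= 0.5400 + 0.0418
= 0.5818

0.5818


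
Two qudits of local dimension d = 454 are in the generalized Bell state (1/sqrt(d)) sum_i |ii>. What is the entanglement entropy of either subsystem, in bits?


For a maximally entangled state in d x d:
S = log2(d) = log2(454)
= 8.8265

8.8265


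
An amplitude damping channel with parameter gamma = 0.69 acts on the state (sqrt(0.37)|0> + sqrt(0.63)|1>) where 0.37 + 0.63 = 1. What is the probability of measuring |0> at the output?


For amplitude damping with parameter gamma on state sqrt(a)|0> + sqrt(b)|1>:
alpha^2 = 0.37, beta^2 = 0.63
P(|0>) = alpha^2 + gamma * beta^2
= 0.37 + 0.69 * 0.63
= 0.37 + 0.4347
= 0.8047

0.8047


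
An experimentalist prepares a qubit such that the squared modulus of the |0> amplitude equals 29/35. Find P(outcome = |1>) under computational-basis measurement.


|alpha|^2 = 29/35 = 0.8286
|beta|^2 = 1 - 29/35 = 6/35 = 0.1714
P(|1>) = |beta|^2 = 0.1714

0.1714


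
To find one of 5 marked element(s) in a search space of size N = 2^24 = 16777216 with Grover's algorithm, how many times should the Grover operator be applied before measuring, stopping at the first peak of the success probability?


After j Grover iterations the success probability is P(j) = sin^2((2j+1)*theta), where sin(theta) = sqrt(k/N).
N = 2^24 = 16777216, k = 5
sin(theta) = sqrt(k/N) = 0.0005459150336
theta = arcsin(sqrt(k/N)) = 0.0005459150607 rad
P(j) reaches its first maximum when (2j+1)*theta is as close as possible to pi/2, i.e. j = round(pi/(4*theta) - 1/2).
pi/(4*theta) - 1/2 = 1438.1820
(For comparison, the common estimate pi/4 * sqrt(N/k) = 1438.6821; the exact maximiser is used here.)
Optimal iterations = 1438

1438


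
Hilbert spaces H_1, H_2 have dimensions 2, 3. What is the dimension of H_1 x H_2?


dim(H_1 x H_2) = 2 * 3
= 6

6


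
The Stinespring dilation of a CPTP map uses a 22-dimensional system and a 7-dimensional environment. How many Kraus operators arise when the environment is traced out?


Tracing out the environment in an orthonormal basis {|i>_E} gives Kraus operators K_i = <i|_E U |0>_E.
Number of Kraus operators = dim(H_env) = d_env
= 7

7


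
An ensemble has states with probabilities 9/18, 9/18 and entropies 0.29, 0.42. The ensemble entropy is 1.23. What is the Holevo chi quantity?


chi = S(rho) - sum_i p_i * S(rho_i)
Weighted entropy = 9/18 * 0.29 + 9/18 * 0.42
= 0.3550
chi = 1.23 - 0.3550
= 0.8750

0.8750


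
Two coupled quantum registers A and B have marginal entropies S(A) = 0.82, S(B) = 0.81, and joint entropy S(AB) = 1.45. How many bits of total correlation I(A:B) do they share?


I(A:B) = S(A) + S(B) - S(AB)
= 0.82 + 0.81 - 1.45
= 0.1800

0.1800


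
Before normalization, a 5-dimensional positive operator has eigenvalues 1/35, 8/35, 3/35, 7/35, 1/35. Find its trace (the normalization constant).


tr(M) = sum of eigenvalues
= 1/35 + 8/35 + 3/35 + 7/35 + 1/35
= 20/35
= 0.5714

0.5714


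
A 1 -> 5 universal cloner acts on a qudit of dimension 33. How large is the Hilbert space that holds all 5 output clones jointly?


Output space = H^(tensor 5) where dim(H) = 33
dim = 33^5
= 1089 (after 2 factors)
= 35937 (after 3 factors)
= 1185921 (after 4 factors)
= 39135393 (after 5 factors)
= 39135393

39135393


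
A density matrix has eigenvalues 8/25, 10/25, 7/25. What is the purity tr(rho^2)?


tr(rho^2) = sum of eigenvalues squared
= (8/25)^2 + (10/25)^2 + (7/25)^2
= (64 + 100 + 49) / 625
= 213/625
= 0.3408

0.3408


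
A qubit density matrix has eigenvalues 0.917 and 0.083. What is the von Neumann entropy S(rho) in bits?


S = -p*log2(p) - (1-p)*log2(1-p)
p = 0.9170, 1-p = 0.0830
= -0.9170 * log2(0.9170) - 0.0830 * log2(0.0830)
= -(-0.1146) - (-0.2980)
= 0.4127

0.4127


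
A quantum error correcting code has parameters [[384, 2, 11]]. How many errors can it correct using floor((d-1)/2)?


Code parameters: [[384, 2, 11]], distance d = 11.
Number of correctable errors = floor((d-1)/2)
= floor((11 - 1)/2)
= floor(10/2)
= 5

5


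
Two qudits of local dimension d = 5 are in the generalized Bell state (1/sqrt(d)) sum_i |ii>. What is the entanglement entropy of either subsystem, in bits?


For a maximally entangled state in d x d:
S = log2(d) = log2(5)
= 2.3219

2.3219


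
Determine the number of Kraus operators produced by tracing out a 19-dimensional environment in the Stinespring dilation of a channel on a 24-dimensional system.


Tracing out the environment in an orthonormal basis {|i>_E} gives Kraus operators K_i = <i|_E U |0>_E.
Number of Kraus operators = dim(H_env) = d_env
= 19

19


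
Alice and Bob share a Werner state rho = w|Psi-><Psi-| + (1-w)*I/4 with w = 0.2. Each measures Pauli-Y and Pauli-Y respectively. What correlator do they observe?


|Psi-> = (|01> - |10>)/sqrt(2)
For the pure Bell state, <Y_A Y_B> = -1 (Bell-state Pauli correlator).
The maximally-mixed part I/4 has tr(I/4 * P tensor P) = 0 for any traceless Pauli P.
So <Y_A Y_B>_rho = w * (-1) + (1 - w) * 0
= 0.2 * (-1)
= -0.2000

-0.2000


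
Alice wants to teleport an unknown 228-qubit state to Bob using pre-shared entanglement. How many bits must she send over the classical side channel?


Quantum teleportation requires 2 classical bits per qubit teleported.
228 qubit(s) -> 2 * 228 = 456 classical bits

456


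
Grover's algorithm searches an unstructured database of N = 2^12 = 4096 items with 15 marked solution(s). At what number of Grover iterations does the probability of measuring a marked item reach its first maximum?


After j Grover iterations the success probability is P(j) = sin^2((2j+1)*theta), where sin(theta) = sqrt(k/N).
N = 2^12 = 4096, k = 15
sin(theta) = sqrt(k/N) = 0.06051536478
theta = arcsin(sqrt(k/N)) = 0.06055236143 rad
P(j) reaches its first maximum when (2j+1)*theta is as close as possible to pi/2, i.e. j = round(pi/(4*theta) - 1/2).
pi/(4*theta) - 1/2 = 12.4706
(For comparison, the common estimate pi/4 * sqrt(N/k) = 12.9785; the exact maximiser is used here.)
Optimal iterations = 12

12


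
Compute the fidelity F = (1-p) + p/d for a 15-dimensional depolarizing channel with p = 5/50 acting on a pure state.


F = (1-p) + p/d
= (1 - 0.1000) + 0.1000/15
= 0.9000 + 0.0067
= 0.9067

0.9067


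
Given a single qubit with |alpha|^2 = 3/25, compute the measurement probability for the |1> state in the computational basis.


|alpha|^2 = 3/25 = 0.1200
|beta|^2 = 1 - 3/25 = 22/25 = 0.8800
P(|1>) = |beta|^2 = 0.8800

0.8800


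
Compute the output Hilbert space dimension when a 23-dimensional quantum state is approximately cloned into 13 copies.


Output space = H^(tensor 13) where dim(H) = 23
dim = 23^13
= 529 (after 2 factors)
= 12167 (after 3 factors)
= 279841 (after 4 factors)
= 6436343 (after 5 factors)
= 148035889 (after 6 factors)
= 3404825447 (after 7 factors)
= 78310985281 (after 8 factors)
= 1801152661463 (after 9 factors)
= 41426511213649 (after 10 factors)
= 952809757913927 (after 11 factors)
= 21914624432020321 (after 12 factors)
= 504036361936467383 (after 13 factors)
= 504036361936467383

504036361936467383


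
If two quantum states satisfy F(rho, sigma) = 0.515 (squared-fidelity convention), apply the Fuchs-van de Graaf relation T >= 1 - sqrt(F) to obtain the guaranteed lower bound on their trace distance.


Fuchs-van de Graaf (squared-fidelity convention): 1 - sqrt(F) <= T <= sqrt(1 - F).
Lower bound: T >= 1 - sqrt(F)
sqrt(F) = sqrt(0.515) = 0.7176
T >= 1 - 0.7176
T >= 0.2824

0.2824


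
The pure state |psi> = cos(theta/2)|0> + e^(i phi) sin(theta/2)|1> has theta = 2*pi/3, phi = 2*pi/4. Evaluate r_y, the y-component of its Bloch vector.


theta = 2.0944, phi = 1.5708
r_y = sin(theta)*sin(phi) = 0.8660 * 1.0000
r_y = 0.8660

0.8660


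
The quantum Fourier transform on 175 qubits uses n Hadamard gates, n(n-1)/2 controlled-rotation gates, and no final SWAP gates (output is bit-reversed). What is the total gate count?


Hadamard gates: 175
Controlled rotations: n*(n-1)/2 = 175*174/2 = 15225
SWAP gates: 0 (omitted)
Total = 175 + 15225
= 15400

15400


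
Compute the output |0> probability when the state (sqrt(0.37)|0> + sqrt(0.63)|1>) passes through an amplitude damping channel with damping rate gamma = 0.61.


For amplitude damping with parameter gamma on state sqrt(a)|0> + sqrt(b)|1>:
alpha^2 = 0.37, beta^2 = 0.63
P(|0>) = alpha^2 + gamma * beta^2
= 0.37 + 0.61 * 0.63
= 0.37 + 0.3843
= 0.7543

0.7543


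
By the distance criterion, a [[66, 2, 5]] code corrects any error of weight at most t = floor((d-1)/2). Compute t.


Code parameters: [[66, 2, 5]], distance d = 5.
Number of correctable errors = floor((d-1)/2)
= floor((5 - 1)/2)
= floor(4/2)
= 2

2


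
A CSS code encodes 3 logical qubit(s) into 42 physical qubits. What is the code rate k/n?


Code rate R = k/n
= 3/42
= 0.0714

0.0714


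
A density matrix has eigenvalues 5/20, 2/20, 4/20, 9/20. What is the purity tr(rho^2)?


tr(rho^2) = sum of eigenvalues squared
= (5/20)^2 + (2/20)^2 + (4/20)^2 + (9/20)^2
= (25 + 4 + 16 + 81) / 400
= 126/400
= 0.3150

0.3150


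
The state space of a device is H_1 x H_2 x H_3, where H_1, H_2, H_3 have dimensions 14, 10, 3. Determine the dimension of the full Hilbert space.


dim(H_1 x H_2 x H_3) = 14 * 10 * 3
= 140 * 3
= 420

420


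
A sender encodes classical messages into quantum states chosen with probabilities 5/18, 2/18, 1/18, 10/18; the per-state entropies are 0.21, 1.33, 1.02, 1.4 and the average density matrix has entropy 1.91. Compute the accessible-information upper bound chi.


chi = S(rho) - sum_i p_i * S(rho_i)
Weighted entropy = 5/18 * 0.21 + 2/18 * 1.33 + 1/18 * 1.02 + 10/18 * 1.4
= 1.0406
chi = 1.91 - 1.0406
= 0.8694

0.8694


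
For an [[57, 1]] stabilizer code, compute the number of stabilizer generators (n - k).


For an [[n,k]] stabilizer code:
Number of stabilizer generators = n - k
= 57 - 1
= 56

56


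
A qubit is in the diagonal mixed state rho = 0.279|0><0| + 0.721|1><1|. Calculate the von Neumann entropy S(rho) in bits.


S = -p*log2(p) - (1-p)*log2(1-p)
p = 0.2790, 1-p = 0.7210
= -0.2790 * log2(0.2790) - 0.7210 * log2(0.7210)
= -(-0.5138) - (-0.3403)
= 0.8541

0.8541


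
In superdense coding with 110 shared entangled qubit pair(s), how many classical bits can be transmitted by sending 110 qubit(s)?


Superdense coding allows 2 classical bits per shared entangled pair.
110 pair(s) -> 2 * 110 = 220 classical bits

220


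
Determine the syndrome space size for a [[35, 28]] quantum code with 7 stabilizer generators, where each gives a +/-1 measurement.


Each stabilizer generator gives a binary (+1 or -1) measurement outcome.
With 7 independent generators:
Total syndromes = 2^7
= 128

128


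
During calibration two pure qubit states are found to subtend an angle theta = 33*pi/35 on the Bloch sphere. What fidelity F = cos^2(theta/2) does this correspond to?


For states separated by angle theta on Bloch sphere:
F = cos^2(theta/2)
theta = 33*pi/35 = 2.9621
theta/2 = 1.4810
cos(theta/2) = 0.0896
F = 0.0080

0.0080


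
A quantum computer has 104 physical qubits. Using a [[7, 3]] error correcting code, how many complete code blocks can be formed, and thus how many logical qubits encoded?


Each code block uses 7 physical qubits for 3 logical qubit(s).
Number of complete blocks = floor(104 / 7) = 14
Logical qubits = 14 * 3
= 42

42


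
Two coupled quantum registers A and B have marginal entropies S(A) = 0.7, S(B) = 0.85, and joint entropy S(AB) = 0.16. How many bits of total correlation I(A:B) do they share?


I(A:B) = S(A) + S(B) - S(AB)
= 0.7 + 0.85 - 0.16
= 1.3900

1.3900


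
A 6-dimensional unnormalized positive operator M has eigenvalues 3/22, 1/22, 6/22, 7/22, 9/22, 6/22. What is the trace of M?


tr(M) = sum of eigenvalues
= 3/22 + 1/22 + 6/22 + 7/22 + 9/22 + 6/22
= 32/22
= 1.4545

1.4545


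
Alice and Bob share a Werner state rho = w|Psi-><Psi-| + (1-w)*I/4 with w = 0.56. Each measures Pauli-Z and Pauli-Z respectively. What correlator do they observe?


|Psi-> = (|01> - |10>)/sqrt(2)
For the pure Bell state, <Z_A Z_B> = -1 (Bell-state Pauli correlator).
The maximally-mixed part I/4 has tr(I/4 * P tensor P) = 0 for any traceless Pauli P.
So <Z_A Z_B>_rho = w * (-1) + (1 - w) * 0
= 0.56 * (-1)
= -0.5600

-0.5600


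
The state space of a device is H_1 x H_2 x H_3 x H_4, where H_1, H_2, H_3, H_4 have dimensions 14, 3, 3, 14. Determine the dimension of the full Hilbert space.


dim(H_1 x H_2 x H_3 x H_4) = 14 * 3 * 3 * 14
= 42 * 3 * 14
= 126 * 14
= 1764

1764


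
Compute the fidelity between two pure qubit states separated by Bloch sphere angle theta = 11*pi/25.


For states separated by angle theta on Bloch sphere:
F = cos^2(theta/2)
theta = 11*pi/25 = 1.3823
theta/2 = 0.6912
cos(theta/2) = 0.7705
F = 0.5937

0.5937


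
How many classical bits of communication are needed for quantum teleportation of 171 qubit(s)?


Quantum teleportation requires 2 classical bits per qubit teleported.
171 qubit(s) -> 2 * 171 = 342 classical bits

342


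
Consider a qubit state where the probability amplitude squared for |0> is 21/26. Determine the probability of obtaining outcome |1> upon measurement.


|alpha|^2 = 21/26 = 0.8077
|beta|^2 = 1 - 21/26 = 5/26 = 0.1923
P(|1>) = |beta|^2 = 0.1923

0.1923


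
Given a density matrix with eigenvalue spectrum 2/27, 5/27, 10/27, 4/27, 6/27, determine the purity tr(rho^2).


tr(rho^2) = sum of eigenvalues squared
= (2/27)^2 + (5/27)^2 + (10/27)^2 + (4/27)^2 + (6/27)^2
= (4 + 25 + 100 + 16 + 36) / 729
= 181/729
= 0.2483

0.2483


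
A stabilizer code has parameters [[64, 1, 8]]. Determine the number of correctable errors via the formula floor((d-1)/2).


Code parameters: [[64, 1, 8]], distance d = 8.
Number of correctable errors = floor((d-1)/2)
= floor((8 - 1)/2)
= floor(7/2)
= 3

3


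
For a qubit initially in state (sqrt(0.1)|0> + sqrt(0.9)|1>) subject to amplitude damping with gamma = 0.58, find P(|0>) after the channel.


For amplitude damping with parameter gamma on state sqrt(a)|0> + sqrt(b)|1>:
alpha^2 = 0.1, beta^2 = 0.9
P(|0>) = alpha^2 + gamma * beta^2
= 0.1 + 0.58 * 0.9
= 0.1 + 0.5220
= 0.6220

0.6220


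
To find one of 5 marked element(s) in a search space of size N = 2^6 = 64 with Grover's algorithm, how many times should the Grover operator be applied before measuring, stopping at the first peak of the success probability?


After j Grover iterations the success probability is P(j) = sin^2((2j+1)*theta), where sin(theta) = sqrt(k/N).
N = 2^6 = 64, k = 5
sin(theta) = sqrt(k/N) = 0.2795084972
theta = arcsin(sqrt(k/N)) = 0.2832821653 rad
P(j) reaches its first maximum when (2j+1)*theta is as close as possible to pi/2, i.e. j = round(pi/(4*theta) - 1/2).
pi/(4*theta) - 1/2 = 2.2725
(For comparison, the common estimate pi/4 * sqrt(N/k) = 2.8099; the exact maximiser is used here.)
Optimal iterations = 2

2


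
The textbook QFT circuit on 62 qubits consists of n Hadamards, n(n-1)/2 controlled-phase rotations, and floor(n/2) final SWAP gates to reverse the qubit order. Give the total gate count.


Hadamard gates: 62
Controlled rotations: n*(n-1)/2 = 62*61/2 = 1891
SWAP gates: floor(n/2) = floor(62/2) = 31
Total = 62 + 1891 + 31
= 1984

1984


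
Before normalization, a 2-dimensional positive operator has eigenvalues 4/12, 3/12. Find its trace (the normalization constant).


tr(M) = sum of eigenvalues
= 4/12 + 3/12
= 7/12
= 0.5833

0.5833


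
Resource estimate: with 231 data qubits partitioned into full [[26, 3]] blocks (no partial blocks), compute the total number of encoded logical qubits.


Each code block uses 26 physical qubits for 3 logical qubit(s).
Number of complete blocks = floor(231 / 26) = 8
Logical qubits = 8 * 3
= 24

24
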